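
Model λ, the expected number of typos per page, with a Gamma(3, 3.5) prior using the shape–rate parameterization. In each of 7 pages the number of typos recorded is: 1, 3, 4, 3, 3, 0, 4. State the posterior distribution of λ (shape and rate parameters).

Posterior: Gamma(shape=21, rate=10.5)

The Poisson likelihood adds the total count to the shape and the number of exposure periods to the rate. Here ∑xᵢ = 18 and n = 7, so shape 3→21 and rate 3.5→10.5.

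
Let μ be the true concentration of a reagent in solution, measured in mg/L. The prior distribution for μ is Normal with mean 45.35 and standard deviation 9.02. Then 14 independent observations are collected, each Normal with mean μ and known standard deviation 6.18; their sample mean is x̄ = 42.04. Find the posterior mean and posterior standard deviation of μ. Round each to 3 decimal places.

With known σ, the Normal prior is conjugate. Weight on the data is w = (n/σ²)/(n/σ² + 1/τ₀²) = 0.366565/(0.366565+0.0122910) = 0.96756.
Posterior mean = w·x̄ + (1−w)·μ₀ = 0.96756·42.04 + 0.032442·45.35 = 42.147. Posterior variance = 1/(0.366565+0.0122910) = 2.63952, so SD = 1.625.

Posterior mean ≈ 42.147; posterior SD ≈ 1.625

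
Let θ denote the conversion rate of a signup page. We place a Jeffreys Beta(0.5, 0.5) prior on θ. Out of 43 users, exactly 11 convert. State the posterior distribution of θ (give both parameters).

Posterior: Beta(11.5, 32.5)

Observing 11 successes and 32 failures updates Beta(0.5, 0.5) by adding the success and failure counts to the two shape parameters: α = 0.5+11 = 11.5, β = 0.5+32 = 32.5.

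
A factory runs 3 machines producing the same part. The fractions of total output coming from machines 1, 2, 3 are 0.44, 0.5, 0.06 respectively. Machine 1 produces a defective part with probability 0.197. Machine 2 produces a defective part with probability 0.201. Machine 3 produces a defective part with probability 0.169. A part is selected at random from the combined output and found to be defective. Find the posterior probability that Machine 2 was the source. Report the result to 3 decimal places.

Posterior probability ≈ 0.509

P(defective|M1) = 0.197; P(defective|M2) = 0.201; P(defective|M3) = 0.169.
Prior × likelihood for each source: 0.44·0.197=0.08668, 0.5·0.201=0.1005, 0.06·0.169=0.01014. Summing gives P(defective) = 0.19732.
P(Machine 2 | defective) = 0.1005 / 0.19732 = 0.509.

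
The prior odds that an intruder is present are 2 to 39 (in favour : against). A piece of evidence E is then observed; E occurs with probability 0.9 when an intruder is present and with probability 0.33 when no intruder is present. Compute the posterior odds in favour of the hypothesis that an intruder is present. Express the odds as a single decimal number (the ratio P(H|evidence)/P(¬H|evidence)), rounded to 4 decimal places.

Posterior odds ≈ 0.1399

Prior odds = 2/39 = 0.051282. In log-odds, ln(0.051282) = -2.9704.
Add log likelihood ratio: ln(2.7273) = 1.0033.
Posterior log-odds = -1.9671, so posterior odds = exp(-1.9671) = 0.13986.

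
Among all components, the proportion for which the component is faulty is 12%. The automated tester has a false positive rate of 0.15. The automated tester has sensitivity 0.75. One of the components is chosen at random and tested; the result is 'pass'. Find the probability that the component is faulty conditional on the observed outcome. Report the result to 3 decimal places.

P(H | E) ≈ 0.039

Let H be the event that the component is faulty. P(H) = 0.12, so P(¬H) = 0.88. With E the 'pass' result, P(E|H) = 0.25 and P(E|¬H) = 0.85.
P(E) = 0.25·0.12 + 0.85·0.88 = 0.030000 + 0.74800 = 0.77800.
By Bayes' theorem, P(H|E) = 0.030000 / 0.77800 = 0.039.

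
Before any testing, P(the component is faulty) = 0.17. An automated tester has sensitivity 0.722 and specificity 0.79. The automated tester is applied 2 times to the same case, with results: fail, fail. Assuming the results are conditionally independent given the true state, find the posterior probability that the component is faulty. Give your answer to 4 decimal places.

Let H be the event that the component is faulty; start with P(H) = 0.17. P('fail'|H) = 0.722, P('fail'|¬H) = 0.21.
Update on result 1 ('fail'): P(H) ← 0.722·0.1700 / (0.722·0.1700 + 0.21·0.8300) = 0.12274/0.29704 = 0.4132.
Update on result 2 ('fail'): P(H) ← 0.722·0.4132 / (0.722·0.4132 + 0.21·0.5868) = 0.29834/0.42156 = 0.7077.

Posterior P(H) ≈ 0.7077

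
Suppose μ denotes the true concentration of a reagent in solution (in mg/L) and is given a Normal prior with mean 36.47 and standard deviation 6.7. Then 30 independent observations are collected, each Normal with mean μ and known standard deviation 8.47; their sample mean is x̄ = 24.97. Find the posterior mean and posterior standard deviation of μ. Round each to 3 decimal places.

Posterior mean ≈ 25.552; posterior SD ≈ 1.507

With known σ, the Normal prior is conjugate. Weight on the data is w = (n/σ²)/(n/σ² + 1/τ₀²) = 0.418172/(0.418172+0.0222767) = 0.94942.
Posterior mean = w·x̄ + (1−w)·μ₀ = 0.94942·24.97 + 0.050577·36.47 = 25.552. Posterior variance = 1/(0.418172+0.0222767) = 2.27041, so SD = 1.507.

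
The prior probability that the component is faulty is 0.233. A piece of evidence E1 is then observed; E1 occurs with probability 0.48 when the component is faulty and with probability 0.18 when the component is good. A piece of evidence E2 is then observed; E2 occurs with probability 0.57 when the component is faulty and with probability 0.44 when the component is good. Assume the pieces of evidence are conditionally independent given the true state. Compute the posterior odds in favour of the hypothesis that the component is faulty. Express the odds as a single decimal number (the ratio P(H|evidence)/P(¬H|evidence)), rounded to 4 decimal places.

Prior odds = 0.233/(1−0.233) = 0.30378.
Likelihood ratio for E1 = 0.48/0.18 = 2.6667.
Likelihood ratio for E2 = 0.57/0.44 = 1.2955.
Posterior odds = prior odds × LR₁ × LR₂ = 1.0494.

Posterior odds ≈ 1.0494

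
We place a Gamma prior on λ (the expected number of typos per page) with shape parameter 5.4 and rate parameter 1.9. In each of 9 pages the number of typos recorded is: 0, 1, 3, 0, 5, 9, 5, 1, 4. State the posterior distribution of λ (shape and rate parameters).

Posterior: Gamma(shape=33.4, rate=10.9)

The Poisson likelihood adds the total count to the shape and the number of exposure periods to the rate. Here ∑xᵢ = 28 and n = 9, so shape 5.4→33.4 and rate 1.9→10.9.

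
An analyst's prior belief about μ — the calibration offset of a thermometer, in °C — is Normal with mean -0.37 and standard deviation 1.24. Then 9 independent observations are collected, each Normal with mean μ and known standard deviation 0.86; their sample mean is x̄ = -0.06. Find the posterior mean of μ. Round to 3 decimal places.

Posterior mean ≈ -0.076

With known σ, the Normal prior is conjugate. Weight on the data is w = (n/σ²)/(n/σ² + 1/τ₀²) = 12.1687/(12.1687+0.650364) = 0.94927.
Posterior mean = w·x̄ + (1−w)·μ₀ = 0.94927·-0.06 + 0.050734·-0.37 = -0.076.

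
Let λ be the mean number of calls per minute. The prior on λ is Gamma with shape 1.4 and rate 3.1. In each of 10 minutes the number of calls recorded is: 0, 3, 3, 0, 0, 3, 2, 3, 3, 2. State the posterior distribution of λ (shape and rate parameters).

Total count ∑xᵢ = 19 over n = 10 minutes.
Gamma is conjugate to the Poisson likelihood: posterior is Gamma(shape = 1.4+19 = 20.4, rate = 3.1+10 = 13.1).

Posterior: Gamma(shape=20.4, rate=13.1)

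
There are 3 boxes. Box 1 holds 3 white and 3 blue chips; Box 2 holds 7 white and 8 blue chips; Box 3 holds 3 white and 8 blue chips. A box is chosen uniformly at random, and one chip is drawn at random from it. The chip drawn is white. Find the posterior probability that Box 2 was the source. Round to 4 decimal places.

Posterior probability ≈ 0.3765

P(white|Box 1) = 0.5; P(white|Box 2) = 0.4667; P(white|Box 3) = 0.2727.
Prior × likelihood for each source: 0.333333·0.5=0.1667, 0.333333·0.4667=0.1556, 0.333333·0.2727=0.09091. Summing gives P(white) = 0.41313.
P(Box 2 | white) = 0.1556 / 0.41313 = 0.3765.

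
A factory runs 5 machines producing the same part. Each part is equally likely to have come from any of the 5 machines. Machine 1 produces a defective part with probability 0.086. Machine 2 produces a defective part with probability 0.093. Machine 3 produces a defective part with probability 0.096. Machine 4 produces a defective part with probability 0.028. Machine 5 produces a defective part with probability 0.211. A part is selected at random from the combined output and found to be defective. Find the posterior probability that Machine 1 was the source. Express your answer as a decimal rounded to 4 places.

P(defective|M1) = 0.086; P(defective|M2) = 0.093; P(defective|M3) = 0.096; P(defective|M4) = 0.028; P(defective|M5) = 0.211.
Prior × likelihood for each source: 0.2·0.086=0.01720, 0.2·0.093=0.01860, 0.2·0.096=0.01920, 0.2·0.028=0.005600, 0.2·0.211=0.04220. Summing gives P(defective) = 0.10280.
P(Machine 1 | defective) = 0.01720 / 0.10280 = 0.1673.

Posterior probability ≈ 0.1673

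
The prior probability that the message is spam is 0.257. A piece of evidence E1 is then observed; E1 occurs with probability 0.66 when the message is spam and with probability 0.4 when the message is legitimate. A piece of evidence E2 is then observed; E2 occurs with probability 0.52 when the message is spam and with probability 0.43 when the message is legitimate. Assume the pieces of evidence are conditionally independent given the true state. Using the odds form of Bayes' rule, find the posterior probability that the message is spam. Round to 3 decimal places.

Posterior probability ≈ 0.408

Prior odds = 0.257/(1−0.257) = 0.34590. In log-odds, ln(0.34590) = -1.0616.
Add log likelihood ratios: ln(1.6500) + ln(1.2093) = 0.69082.
Posterior log-odds = -0.37080, so posterior odds = exp(-0.37080) = 0.69018. Converting, P(H|E) = 0.69018/1.6902 = 0.408.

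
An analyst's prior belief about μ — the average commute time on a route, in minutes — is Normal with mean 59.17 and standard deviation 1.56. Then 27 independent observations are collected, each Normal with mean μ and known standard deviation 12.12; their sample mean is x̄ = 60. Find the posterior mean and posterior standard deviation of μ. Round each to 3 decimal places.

Posterior mean ≈ 59.427; posterior SD ≈ 1.297

Prior precision 1/τ₀² = 1/1.56² = 0.410914; data precision n/σ² = 27/12.12² = 0.183806.
Posterior precision = 0.410914 + 0.183806 = 0.594719, giving posterior SD = 1/√0.594719 = 1.297.
Posterior mean = (0.410914·59.17 + 0.183806·60) / 0.594719 = 59.427.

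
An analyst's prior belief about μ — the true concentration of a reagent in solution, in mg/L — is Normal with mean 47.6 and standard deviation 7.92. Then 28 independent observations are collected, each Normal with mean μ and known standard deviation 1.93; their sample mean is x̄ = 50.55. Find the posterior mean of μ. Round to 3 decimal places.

With known σ, the Normal prior is conjugate. Weight on the data is w = (n/σ²)/(n/σ² + 1/τ₀²) = 7.51698/(7.51698+0.0159423) = 0.99788.
Posterior mean = w·x̄ + (1−w)·μ₀ = 0.99788·50.55 + 0.0021163·47.6 = 50.544.

Posterior mean ≈ 50.544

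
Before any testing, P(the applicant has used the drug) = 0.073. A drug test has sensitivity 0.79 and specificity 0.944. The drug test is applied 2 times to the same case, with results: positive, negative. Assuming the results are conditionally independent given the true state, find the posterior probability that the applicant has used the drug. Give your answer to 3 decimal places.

With H the event that the applicant has used the drug, the joint likelihood of the observed sequence is P(data|H) = 0.79·0.21 = 0.16590 and P(data|¬H) = 0.056·0.944 = 0.052864.
Bayes: P(H|data) = 0.073·0.16590 / (0.073·0.16590 + 0.927·0.052864) = 0.012111/0.061116 = 0.1982.

Posterior P(H) ≈ 0.198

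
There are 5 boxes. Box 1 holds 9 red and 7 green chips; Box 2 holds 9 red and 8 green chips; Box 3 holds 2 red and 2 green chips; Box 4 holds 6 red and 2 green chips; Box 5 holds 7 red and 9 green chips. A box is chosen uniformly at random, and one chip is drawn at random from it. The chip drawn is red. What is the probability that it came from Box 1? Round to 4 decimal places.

Posterior probability ≈ 0.2024

P(red|Box 1) = 0.5625; P(red|Box 2) = 0.5294; P(red|Box 3) = 0.5; P(red|Box 4) = 0.75; P(red|Box 5) = 0.4375.
Prior × likelihood for each source: 0.2·0.5625=0.1125, 0.2·0.5294=0.1059, 0.2·0.5=0.1000, 0.2·0.75=0.1500, 0.2·0.4375=0.08750. Summing gives P(red) = 0.55588.
P(Box 1 | red) = 0.1125 / 0.55588 = 0.2024.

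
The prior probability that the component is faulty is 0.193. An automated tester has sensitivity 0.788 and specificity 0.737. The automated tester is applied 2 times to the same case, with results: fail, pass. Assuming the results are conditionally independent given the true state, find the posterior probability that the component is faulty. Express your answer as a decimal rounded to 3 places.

Let H be the event that the component is faulty; start with P(H) = 0.193. P('fail'|H) = 0.788, P('fail'|¬H) = 0.263.
Update on result 1 ('fail'): P(H) ← 0.788·0.1930 / (0.788·0.1930 + 0.263·0.8070) = 0.15208/0.36433 = 0.4174.
Update on result 2 ('pass'): P(H) ← 0.212·0.4174 / (0.212·0.4174 + 0.737·0.5826) = 0.088497/0.51784 = 0.1709.

Posterior P(H) ≈ 0.171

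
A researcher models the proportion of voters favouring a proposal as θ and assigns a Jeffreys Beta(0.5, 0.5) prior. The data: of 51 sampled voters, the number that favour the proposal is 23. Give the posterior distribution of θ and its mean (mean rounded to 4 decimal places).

Posterior: Beta(23.5, 28.5); mean ≈ 0.4519

Observing 23 successes and 28 failures updates Beta(0.5, 0.5) by adding the success and failure counts to the two shape parameters: α = 0.5+23 = 23.5, β = 0.5+28 = 28.5.
Posterior mean = α/(α+β) = 23.5/52 = 0.4519.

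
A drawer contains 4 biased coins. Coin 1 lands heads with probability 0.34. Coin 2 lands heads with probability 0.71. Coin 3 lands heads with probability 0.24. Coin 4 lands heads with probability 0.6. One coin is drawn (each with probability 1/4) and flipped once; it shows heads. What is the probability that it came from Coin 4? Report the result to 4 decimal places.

Posterior probability ≈ 0.3175

Tabulate prior·likelihood by source: [1] prior 0.25, lik 0.34, product 0.08500; [2] prior 0.25, lik 0.71, product 0.1775; [3] prior 0.25, lik 0.24, product 0.06000; [4] prior 0.25, lik 0.6, product 0.1500.
Normalizing constant = 0.47250; the posterior for Coin 4 is its product over the sum, 0.1500/0.47250 = 0.3175.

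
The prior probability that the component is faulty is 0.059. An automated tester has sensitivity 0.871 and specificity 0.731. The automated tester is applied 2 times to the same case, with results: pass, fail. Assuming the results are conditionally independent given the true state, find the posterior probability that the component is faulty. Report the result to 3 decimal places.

Posterior P(H) ≈ 0.035

With H the event that the component is faulty, the joint likelihood of the observed sequence is P(data|H) = 0.129·0.871 = 0.11236 and P(data|¬H) = 0.731·0.269 = 0.19664.
Bayes: P(H|data) = 0.059·0.11236 / (0.059·0.11236 + 0.941·0.19664) = 0.0066292/0.19167 = 0.0346.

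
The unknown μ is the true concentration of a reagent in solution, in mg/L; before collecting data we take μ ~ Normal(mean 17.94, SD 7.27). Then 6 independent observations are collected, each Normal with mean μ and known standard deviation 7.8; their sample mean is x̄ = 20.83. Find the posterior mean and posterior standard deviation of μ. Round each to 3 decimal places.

With known σ, the Normal prior is conjugate. Weight on the data is w = (n/σ²)/(n/σ² + 1/τ₀²) = 0.0986193/(0.0986193+0.0189204) = 0.83903.
Posterior mean = w·x̄ + (1−w)·μ₀ = 0.83903·20.83 + 0.16097·17.94 = 20.365. Posterior variance = 1/(0.0986193+0.0189204) = 8.50776, so SD = 2.917.

Posterior mean ≈ 20.365; posterior SD ≈ 2.917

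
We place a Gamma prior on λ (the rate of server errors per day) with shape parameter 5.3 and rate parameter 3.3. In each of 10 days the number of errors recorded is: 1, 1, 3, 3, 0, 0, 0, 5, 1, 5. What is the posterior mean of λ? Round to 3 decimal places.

Posterior mean ≈ 1.827

The Poisson likelihood adds the total count to the shape and the number of exposure periods to the rate. Here ∑xᵢ = 19 and n = 10, so shape 5.3→24.3 and rate 3.3→13.3.
E[λ | data] = 24.3/13.3 = 1.827.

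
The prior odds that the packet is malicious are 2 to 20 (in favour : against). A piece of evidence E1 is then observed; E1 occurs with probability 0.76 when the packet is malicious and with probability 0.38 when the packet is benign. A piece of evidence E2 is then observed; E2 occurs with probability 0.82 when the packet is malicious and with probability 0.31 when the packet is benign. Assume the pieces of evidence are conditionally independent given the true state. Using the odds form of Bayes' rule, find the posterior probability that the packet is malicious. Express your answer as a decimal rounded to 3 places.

Posterior probability ≈ 0.346

Prior odds = 2/20 = 0.10000.
Likelihood ratio for E1 = 0.76/0.38 = 2.0000.
Likelihood ratio for E2 = 0.82/0.31 = 2.6452.
Posterior odds = prior odds × LR₁ × LR₂ = 0.52903.
Posterior probability = odds/(1+odds) = 0.52903/1.5290 = 0.346.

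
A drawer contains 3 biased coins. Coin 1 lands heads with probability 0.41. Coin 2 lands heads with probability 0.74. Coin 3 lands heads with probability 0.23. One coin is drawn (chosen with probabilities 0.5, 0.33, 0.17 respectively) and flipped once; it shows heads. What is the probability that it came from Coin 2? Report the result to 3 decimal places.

P(heads|C1) = 0.41; P(heads|C2) = 0.74; P(heads|C3) = 0.23.
Prior × likelihood for each source: 0.5·0.41=0.2050, 0.33·0.74=0.2442, 0.17·0.23=0.03910. Summing gives P(heads) = 0.48830.
P(Coin 2 | heads) = 0.2442 / 0.48830 = 0.500.

Posterior probability ≈ 0.500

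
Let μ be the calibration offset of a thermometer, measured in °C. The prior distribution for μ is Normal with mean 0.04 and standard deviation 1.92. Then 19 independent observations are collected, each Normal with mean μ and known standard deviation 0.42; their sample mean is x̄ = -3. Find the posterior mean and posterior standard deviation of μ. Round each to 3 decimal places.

Prior precision 1/τ₀² = 1/1.92² = 0.271267; data precision n/σ² = 19/0.42² = 107.710.
Posterior precision = 0.271267 + 107.710 = 107.981, giving posterior SD = 1/√107.981 = 0.096.
Posterior mean = (0.271267·0.04 + 107.710·-3) / 107.981 = -2.992.

Posterior mean ≈ -2.992; posterior SD ≈ 0.096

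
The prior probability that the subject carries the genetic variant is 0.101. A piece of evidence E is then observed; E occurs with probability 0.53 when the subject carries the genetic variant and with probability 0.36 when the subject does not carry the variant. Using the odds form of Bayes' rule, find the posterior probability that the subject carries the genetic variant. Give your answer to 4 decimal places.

Prior odds = 0.101/(1−0.101) = 0.11235. In log-odds, ln(0.11235) = -2.1862.
Add log likelihood ratio: ln(1.4722) = 0.38677.
Posterior log-odds = -1.7994, so posterior odds = exp(-1.7994) = 0.16540. Converting, P(H|E) = 0.16540/1.1654 = 0.1419.

Posterior probability ≈ 0.1419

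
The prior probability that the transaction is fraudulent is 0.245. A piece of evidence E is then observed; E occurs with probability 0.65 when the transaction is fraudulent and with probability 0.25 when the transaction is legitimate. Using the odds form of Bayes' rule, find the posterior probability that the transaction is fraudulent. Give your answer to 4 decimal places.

Posterior probability ≈ 0.4576

Prior odds = 0.245/(1−0.245) = 0.32450.
Likelihood ratio for E = 0.65/0.25 = 2.6000.
Posterior odds = prior odds × LR = 0.84371.
Posterior probability = odds/(1+odds) = 0.84371/1.8437 = 0.4576.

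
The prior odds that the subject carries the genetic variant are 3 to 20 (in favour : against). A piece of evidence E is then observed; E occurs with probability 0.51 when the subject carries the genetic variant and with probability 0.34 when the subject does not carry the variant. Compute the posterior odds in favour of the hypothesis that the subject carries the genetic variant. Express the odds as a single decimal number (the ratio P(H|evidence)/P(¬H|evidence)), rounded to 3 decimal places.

Prior odds = 3/20 = 0.15000. In log-odds, ln(0.15000) = -1.8971.
Add log likelihood ratio: ln(1.5000) = 0.40547.
Posterior log-odds = -1.4917, so posterior odds = exp(-1.4917) = 0.22500.

Posterior odds ≈ 0.225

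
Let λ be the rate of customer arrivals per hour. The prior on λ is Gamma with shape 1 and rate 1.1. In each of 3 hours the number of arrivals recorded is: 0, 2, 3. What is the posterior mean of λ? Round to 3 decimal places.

Total count ∑xᵢ = 5 over n = 3 hours.
Gamma is conjugate to the Poisson likelihood: posterior is Gamma(shape = 1+5 = 6, rate = 1.1+3 = 4.1).
E[λ | data] = 6/4.1 = 1.463.

Posterior mean ≈ 1.463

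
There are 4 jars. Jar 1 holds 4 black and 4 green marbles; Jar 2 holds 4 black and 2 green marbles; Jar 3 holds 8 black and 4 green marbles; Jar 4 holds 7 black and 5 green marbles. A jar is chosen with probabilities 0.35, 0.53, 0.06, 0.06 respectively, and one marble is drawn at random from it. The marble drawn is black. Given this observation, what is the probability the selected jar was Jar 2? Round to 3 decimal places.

Posterior probability ≈ 0.586

P(black|Jar 1) = 0.5; P(black|Jar 2) = 0.6667; P(black|Jar 3) = 0.6667; P(black|Jar 4) = 0.5833.
Prior × likelihood for each source: 0.35·0.5=0.1750, 0.53·0.6667=0.3533, 0.06·0.6667=0.04000, 0.06·0.5833=0.03500. Summing gives P(black) = 0.60333.
P(Jar 2 | black) = 0.3533 / 0.60333 = 0.586.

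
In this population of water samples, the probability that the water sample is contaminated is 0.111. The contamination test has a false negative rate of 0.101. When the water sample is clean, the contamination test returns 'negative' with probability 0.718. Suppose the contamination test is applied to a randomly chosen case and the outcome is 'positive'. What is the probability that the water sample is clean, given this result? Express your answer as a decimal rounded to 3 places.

Write H for 'the water sample is contaminated'. Prior odds H:¬H = 0.111/0.889 = 0.12486. For the 'positive' outcome, the likelihood ratio is 0.899/0.282 = 3.1879.
Posterior odds = 0.12486 × 3.1879 = 0.39804, so P(H|E) = 0.39804/(1+0.39804) = 0.285. Then P(¬H|E) = 1 − 0.285 = 0.715.

P(¬H | E) ≈ 0.715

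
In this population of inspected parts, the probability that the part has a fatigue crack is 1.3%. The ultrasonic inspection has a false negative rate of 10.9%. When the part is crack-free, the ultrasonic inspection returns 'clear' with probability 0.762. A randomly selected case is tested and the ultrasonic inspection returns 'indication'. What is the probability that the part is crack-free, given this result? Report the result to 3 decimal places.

Write H for 'the part has a fatigue crack'. Prior odds H:¬H = 0.013/0.987 = 0.013171. For the 'indication' outcome, the likelihood ratio is 0.891/0.238 = 3.7437.
Posterior odds = 0.013171 × 3.7437 = 0.049309, so P(H|E) = 0.049309/(1+0.049309) = 0.047. Then P(¬H|E) = 1 − 0.047 = 0.953.

P(¬H | E) ≈ 0.953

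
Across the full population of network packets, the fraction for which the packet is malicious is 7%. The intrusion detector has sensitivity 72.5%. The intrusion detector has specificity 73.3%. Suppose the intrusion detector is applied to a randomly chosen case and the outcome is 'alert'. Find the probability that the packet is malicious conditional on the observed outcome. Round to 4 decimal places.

Let H be the event that the packet is malicious. P(H) = 0.07, so P(¬H) = 0.93. With E the 'alert' result, P(E|H) = 0.725 and P(E|¬H) = 0.267.
P(E) = 0.725·0.07 + 0.267·0.93 = 0.050750 + 0.24831 = 0.29906.
By Bayes' theorem, P(H|E) = 0.050750 / 0.29906 = 0.1697.

P(H | E) ≈ 0.1697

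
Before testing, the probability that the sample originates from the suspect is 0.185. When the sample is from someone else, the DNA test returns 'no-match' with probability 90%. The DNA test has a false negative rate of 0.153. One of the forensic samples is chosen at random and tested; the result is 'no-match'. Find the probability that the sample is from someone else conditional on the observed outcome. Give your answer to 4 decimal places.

Let H be the event that the sample originates from the suspect. P(H) = 0.185, so P(¬H) = 0.815. With E the 'no-match' result, P(E|H) = 0.153 and P(E|¬H) = 0.9.
P(E) = 0.153·0.185 + 0.9·0.815 = 0.028305 + 0.73350 = 0.76180.
By Bayes' theorem, P(H|E) = 0.028305 / 0.76180 = 0.0372. Hence P(¬H|E) = 1 − 0.0372 = 0.9628.

P(¬H | E) ≈ 0.9628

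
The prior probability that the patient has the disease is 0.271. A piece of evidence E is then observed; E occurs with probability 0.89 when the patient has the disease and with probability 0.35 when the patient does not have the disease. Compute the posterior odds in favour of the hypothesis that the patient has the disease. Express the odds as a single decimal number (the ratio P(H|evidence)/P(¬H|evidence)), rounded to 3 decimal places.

Prior odds = 0.271/(1−0.271) = 0.37174. In log-odds, ln(0.37174) = -0.98955.
Add log likelihood ratio: ln(2.5429) = 0.93329.
Posterior log-odds = -0.056267, so posterior odds = exp(-0.056267) = 0.94529.

Posterior odds ≈ 0.945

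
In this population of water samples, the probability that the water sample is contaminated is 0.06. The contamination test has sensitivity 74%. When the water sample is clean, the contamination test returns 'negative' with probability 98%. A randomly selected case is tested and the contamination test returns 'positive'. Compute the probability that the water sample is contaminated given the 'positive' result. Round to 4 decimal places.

Let H be the event that the water sample is contaminated. P(H) = 0.06, so P(¬H) = 0.94. With E the 'positive' result, P(E|H) = 0.74 and P(E|¬H) = 0.02.
P(E) = 0.74·0.06 + 0.02·0.94 = 0.044400 + 0.018800 = 0.063200.
By Bayes' theorem, P(H|E) = 0.044400 / 0.063200 = 0.7025.

P(H | E) ≈ 0.7025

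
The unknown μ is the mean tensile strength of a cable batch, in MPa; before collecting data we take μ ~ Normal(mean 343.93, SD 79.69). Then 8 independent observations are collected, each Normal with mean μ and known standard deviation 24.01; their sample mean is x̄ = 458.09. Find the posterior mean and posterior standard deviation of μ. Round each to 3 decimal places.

Posterior mean ≈ 456.809; posterior SD ≈ 8.441

Prior precision 1/τ₀² = 1/79.69² = 0.00015747; data precision n/σ² = 8/24.01² = 0.0138773.
Posterior precision = 0.00015747 + 0.0138773 = 0.0140348, giving posterior SD = 1/√0.0140348 = 8.441.
Posterior mean = (0.00015747·343.93 + 0.0138773·458.09) / 0.0140348 = 456.809.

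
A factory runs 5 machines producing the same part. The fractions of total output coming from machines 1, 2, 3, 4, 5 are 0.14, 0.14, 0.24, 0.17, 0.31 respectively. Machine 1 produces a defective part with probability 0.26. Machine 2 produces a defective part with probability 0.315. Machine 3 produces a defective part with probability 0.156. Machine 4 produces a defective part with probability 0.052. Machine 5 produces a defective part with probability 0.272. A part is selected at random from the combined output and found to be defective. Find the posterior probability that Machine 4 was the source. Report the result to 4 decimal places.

P(defective|M1) = 0.26; P(defective|M2) = 0.315; P(defective|M3) = 0.156; P(defective|M4) = 0.052; P(defective|M5) = 0.272.
Prior × likelihood for each source: 0.14·0.26=0.03640, 0.14·0.315=0.04410, 0.24·0.156=0.03744, 0.17·0.052=0.008840, 0.31·0.272=0.08432. Summing gives P(defective) = 0.21110.
P(Machine 4 | defective) = 0.008840 / 0.21110 = 0.0419.

Posterior probability ≈ 0.0419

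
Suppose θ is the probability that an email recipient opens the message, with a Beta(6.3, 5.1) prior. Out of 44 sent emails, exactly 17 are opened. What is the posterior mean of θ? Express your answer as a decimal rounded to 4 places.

Posterior mean ≈ 0.4206

The binomial likelihood is conjugate to the Beta prior: with 17 successes and 27 failures, the posterior is Beta(6.3+17, 5.1+27) = Beta(23.3, 32.1).
E[θ | data] = 23.3/(23.3+32.1) = 0.4206.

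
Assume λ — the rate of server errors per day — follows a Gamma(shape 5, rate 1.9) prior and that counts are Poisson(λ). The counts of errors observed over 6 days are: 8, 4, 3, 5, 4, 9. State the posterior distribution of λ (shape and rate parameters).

The Poisson likelihood adds the total count to the shape and the number of exposure periods to the rate. Here ∑xᵢ = 33 and n = 6, so shape 5→38 and rate 1.9→7.9.

Posterior: Gamma(shape=38, rate=7.9)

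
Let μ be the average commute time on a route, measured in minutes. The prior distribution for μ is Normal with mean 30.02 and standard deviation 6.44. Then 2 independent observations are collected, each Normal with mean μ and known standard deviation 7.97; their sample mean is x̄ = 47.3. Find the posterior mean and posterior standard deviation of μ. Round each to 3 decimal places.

Posterior mean ≈ 39.806; posterior SD ≈ 4.241

With known σ, the Normal prior is conjugate. Weight on the data is w = (n/σ²)/(n/σ² + 1/τ₀²) = 0.0314857/(0.0314857+0.0241117) = 0.56632.
Posterior mean = w·x̄ + (1−w)·μ₀ = 0.56632·47.3 + 0.43368·30.02 = 39.806. Posterior variance = 1/(0.0314857+0.0241117) = 17.9864, so SD = 4.241.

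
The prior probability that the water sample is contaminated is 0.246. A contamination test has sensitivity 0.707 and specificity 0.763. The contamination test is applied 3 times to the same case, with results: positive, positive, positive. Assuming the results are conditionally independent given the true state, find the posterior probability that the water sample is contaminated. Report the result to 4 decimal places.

Let H be the event that the water sample is contaminated; start with P(H) = 0.246. P('positive'|H) = 0.707, P('positive'|¬H) = 0.237.
Update on result 1 ('positive'): P(H) ← 0.707·0.2460 / (0.707·0.2460 + 0.237·0.7540) = 0.17392/0.35262 = 0.4932.
Update on result 2 ('positive'): P(H) ← 0.707·0.4932 / (0.707·0.4932 + 0.237·0.5068) = 0.34871/0.46882 = 0.7438.
Update on result 3 ('positive'): P(H) ← 0.707·0.7438 / (0.707·0.7438 + 0.237·0.2562) = 0.52588/0.58659 = 0.8965.

Posterior P(H) ≈ 0.8965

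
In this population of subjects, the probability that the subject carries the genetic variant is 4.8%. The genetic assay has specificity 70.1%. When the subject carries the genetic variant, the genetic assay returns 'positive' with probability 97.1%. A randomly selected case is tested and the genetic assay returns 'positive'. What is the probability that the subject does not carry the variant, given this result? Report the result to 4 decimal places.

Write H for 'the subject carries the genetic variant'. Prior odds H:¬H = 0.048/0.952 = 0.050420. For the 'positive' outcome, the likelihood ratio is 0.971/0.299 = 3.2475.
Posterior odds = 0.050420 × 3.2475 = 0.16374, so P(H|E) = 0.16374/(1+0.16374) = 0.1407. Then P(¬H|E) = 1 − 0.1407 = 0.8593.

P(¬H | E) ≈ 0.8593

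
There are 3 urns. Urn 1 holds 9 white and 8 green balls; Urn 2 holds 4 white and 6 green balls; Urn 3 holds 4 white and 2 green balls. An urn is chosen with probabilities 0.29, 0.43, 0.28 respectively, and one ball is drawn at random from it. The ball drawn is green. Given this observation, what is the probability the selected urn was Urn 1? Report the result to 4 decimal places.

Posterior probability ≈ 0.2798

Tabulate prior·likelihood by source: [1] prior 0.29, lik 0.4706, product 0.1365; [2] prior 0.43, lik 0.6, product 0.2580; [3] prior 0.28, lik 0.3333, product 0.09333.
Normalizing constant = 0.48780; the posterior for Urn 1 is its product over the sum, 0.1365/0.48780 = 0.2798.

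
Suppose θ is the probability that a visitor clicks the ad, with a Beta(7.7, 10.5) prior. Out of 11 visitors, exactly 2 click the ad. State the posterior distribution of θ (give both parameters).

Posterior: Beta(9.7, 19.5)

Observing 2 successes and 9 failures updates Beta(7.7, 10.5) by adding the success and failure counts to the two shape parameters: α = 7.7+2 = 9.7, β = 10.5+9 = 19.5.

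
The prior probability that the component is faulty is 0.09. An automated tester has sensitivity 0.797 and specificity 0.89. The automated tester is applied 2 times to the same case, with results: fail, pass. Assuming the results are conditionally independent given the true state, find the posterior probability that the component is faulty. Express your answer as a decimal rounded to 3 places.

Let H be the event that the component is faulty; start with P(H) = 0.09. P('fail'|H) = 0.797, P('fail'|¬H) = 0.11.
Update on result 1 ('fail'): P(H) ← 0.797·0.0900 / (0.797·0.0900 + 0.11·0.9100) = 0.071730/0.17183 = 0.4174.
Update on result 2 ('pass'): P(H) ← 0.203·0.4174 / (0.203·0.4174 + 0.89·0.5826) = 0.084742/0.60321 = 0.1405.

Posterior P(H) ≈ 0.140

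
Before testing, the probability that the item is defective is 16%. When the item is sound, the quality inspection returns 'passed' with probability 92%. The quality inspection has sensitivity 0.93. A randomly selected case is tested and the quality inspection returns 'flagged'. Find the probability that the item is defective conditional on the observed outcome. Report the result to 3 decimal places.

Let H be the event that the item is defective. P(H) = 0.16, so P(¬H) = 0.84. With E the 'flagged' result, P(E|H) = 0.93 and P(E|¬H) = 0.08.
P(E) = 0.93·0.16 + 0.08·0.84 = 0.14880 + 0.067200 = 0.21600.
By Bayes' theorem, P(H|E) = 0.14880 / 0.21600 = 0.689.

P(H | E) ≈ 0.689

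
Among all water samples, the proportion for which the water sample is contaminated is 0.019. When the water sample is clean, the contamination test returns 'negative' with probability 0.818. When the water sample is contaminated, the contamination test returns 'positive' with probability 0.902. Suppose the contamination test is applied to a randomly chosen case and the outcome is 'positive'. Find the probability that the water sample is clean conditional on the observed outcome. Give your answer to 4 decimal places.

P(¬H | E) ≈ 0.9124

Write H for 'the water sample is contaminated'. Prior odds H:¬H = 0.019/0.981 = 0.019368. For the 'positive' outcome, the likelihood ratio is 0.902/0.182 = 4.9560.
Posterior odds = 0.019368 × 4.9560 = 0.095989, so P(H|E) = 0.095989/(1+0.095989) = 0.0876. Then P(¬H|E) = 1 − 0.0876 = 0.9124.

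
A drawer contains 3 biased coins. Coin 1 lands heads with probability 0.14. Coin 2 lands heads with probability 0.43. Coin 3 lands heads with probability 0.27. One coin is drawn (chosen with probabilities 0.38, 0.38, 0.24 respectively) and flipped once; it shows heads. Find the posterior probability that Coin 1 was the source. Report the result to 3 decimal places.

P(heads|C1) = 0.14; P(heads|C2) = 0.43; P(heads|C3) = 0.27.
Prior × likelihood for each source: 0.38·0.14=0.05320, 0.38·0.43=0.1634, 0.24·0.27=0.06480. Summing gives P(heads) = 0.28140.
P(Coin 1 | heads) = 0.05320 / 0.28140 = 0.189.

Posterior probability ≈ 0.189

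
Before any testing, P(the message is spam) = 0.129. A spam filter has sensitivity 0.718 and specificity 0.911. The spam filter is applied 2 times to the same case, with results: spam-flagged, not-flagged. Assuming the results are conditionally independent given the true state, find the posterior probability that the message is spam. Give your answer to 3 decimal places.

Posterior P(H) ≈ 0.270

With H the event that the message is spam, the joint likelihood of the observed sequence is P(data|H) = 0.718·0.282 = 0.20248 and P(data|¬H) = 0.089·0.911 = 0.081079.
Bayes: P(H|data) = 0.129·0.20248 / (0.129·0.20248 + 0.871·0.081079) = 0.026119/0.096739 = 0.2700.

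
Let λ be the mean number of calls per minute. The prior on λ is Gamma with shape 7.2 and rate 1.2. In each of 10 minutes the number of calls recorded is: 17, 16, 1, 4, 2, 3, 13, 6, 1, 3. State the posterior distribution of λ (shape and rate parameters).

Total count ∑xᵢ = 66 over n = 10 minutes.
Gamma is conjugate to the Poisson likelihood: posterior is Gamma(shape = 7.2+66 = 73.2, rate = 1.2+10 = 11.2).

Posterior: Gamma(shape=73.2, rate=11.2)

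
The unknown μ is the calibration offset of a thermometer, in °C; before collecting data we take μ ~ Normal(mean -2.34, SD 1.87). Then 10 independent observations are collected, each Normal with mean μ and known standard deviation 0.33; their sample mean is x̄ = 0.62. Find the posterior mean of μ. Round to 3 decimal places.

With known σ, the Normal prior is conjugate. Weight on the data is w = (n/σ²)/(n/σ² + 1/τ₀²) = 91.8274/(91.8274+0.285968) = 0.99690.
Posterior mean = w·x̄ + (1−w)·μ₀ = 0.99690·0.62 + 0.0031045·-2.34 = 0.611.

Posterior mean ≈ 0.611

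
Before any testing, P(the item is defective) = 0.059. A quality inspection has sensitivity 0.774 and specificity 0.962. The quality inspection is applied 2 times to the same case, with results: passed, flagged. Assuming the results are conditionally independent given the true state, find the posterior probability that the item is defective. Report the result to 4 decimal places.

Let H be the event that the item is defective; start with P(H) = 0.059. P('flagged'|H) = 0.774, P('flagged'|¬H) = 0.038.
Update on result 1 ('passed'): P(H) ← 0.226·0.0590 / (0.226·0.0590 + 0.962·0.9410) = 0.013334/0.91858 = 0.0145.
Update on result 2 ('flagged'): P(H) ← 0.774·0.0145 / (0.774·0.0145 + 0.038·0.9855) = 0.011235/0.048684 = 0.2308.

Posterior P(H) ≈ 0.2308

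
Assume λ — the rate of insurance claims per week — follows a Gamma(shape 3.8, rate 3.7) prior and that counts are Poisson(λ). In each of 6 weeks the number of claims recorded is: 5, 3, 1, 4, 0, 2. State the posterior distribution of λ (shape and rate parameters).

Total count ∑xᵢ = 15 over n = 6 weeks.
Gamma is conjugate to the Poisson likelihood: posterior is Gamma(shape = 3.8+15 = 18.8, rate = 3.7+6 = 9.7).

Posterior: Gamma(shape=18.8, rate=9.7)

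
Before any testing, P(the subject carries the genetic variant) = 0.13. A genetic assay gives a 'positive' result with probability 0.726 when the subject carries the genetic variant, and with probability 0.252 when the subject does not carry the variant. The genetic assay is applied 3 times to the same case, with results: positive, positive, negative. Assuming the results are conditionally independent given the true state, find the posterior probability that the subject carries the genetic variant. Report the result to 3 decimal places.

With H the event that the subject carries the genetic variant, the joint likelihood of the observed sequence is P(data|H) = 0.726·0.726·0.274 = 0.14442 and P(data|¬H) = 0.252·0.252·0.748 = 0.047501.
Bayes: P(H|data) = 0.13·0.14442 / (0.13·0.14442 + 0.87·0.047501) = 0.018774/0.060100 = 0.3124.

Posterior P(H) ≈ 0.312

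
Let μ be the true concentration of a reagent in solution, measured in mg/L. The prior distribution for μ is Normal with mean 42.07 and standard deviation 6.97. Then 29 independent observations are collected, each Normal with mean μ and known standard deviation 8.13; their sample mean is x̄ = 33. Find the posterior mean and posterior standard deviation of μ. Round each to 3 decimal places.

Prior precision 1/τ₀² = 1/6.97² = 0.0205842; data precision n/σ² = 29/8.13² = 0.438750.
Posterior precision = 0.0205842 + 0.438750 = 0.459334, giving posterior SD = 1/√0.459334 = 1.475.
Posterior mean = (0.0205842·42.07 + 0.438750·33) / 0.459334 = 33.406.

Posterior mean ≈ 33.406; posterior SD ≈ 1.475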